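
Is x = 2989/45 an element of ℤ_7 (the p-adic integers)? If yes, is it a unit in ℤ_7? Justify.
x ∈ ℤ_7 but not a unit; v_7(x) = 2 > 0

ℤ_7 = {x ∈ ℚ_7 : v_7(x) ≥ 0} and ℤ_7^× = {x ∈ ℤ_7 : v_7(x) = 0}. Here v_7(2989/45) = v_7(num) − v_7(den) = 2; compare against these criteria.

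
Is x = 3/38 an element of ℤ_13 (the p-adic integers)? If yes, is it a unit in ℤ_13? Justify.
x ∈ ℤ_13^× (unit); v_13(x) = 0

ℤ_13 = {x ∈ ℚ_13 : v_13(x) ≥ 0} and ℤ_13^× = {x ∈ ℤ_13 : v_13(x) = 0}. Here v_13(3/38) = v_13(num) − v_13(den) = 0; compare against these criteria.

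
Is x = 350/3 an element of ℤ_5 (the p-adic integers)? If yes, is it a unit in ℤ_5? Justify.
x ∈ ℤ_5 but not a unit; v_5(x) = 2 > 0

ℤ_5 = {x ∈ ℚ_5 : v_5(x) ≥ 0} and ℤ_5^× = {x ∈ ℤ_5 : v_5(x) = 0}. Here v_5(350/3) = v_5(num) − v_5(den) = 2; compare against these criteria.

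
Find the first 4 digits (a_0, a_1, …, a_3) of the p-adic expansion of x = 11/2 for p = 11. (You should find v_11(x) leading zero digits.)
(a_0, …, a_3) = (0, 6, 5, 5)

v_11(11/2) = 1, so a_0 = ... = a_0 = 0. Factor out: x = 11^1 · u with u = 1/2 a unit in ℤ_11. Expand u iteratively via a_{v+i} = u_i mod 11, u_{i+1} = (u_i − a_{v+i})/11:
  u_0 = 1/2;  a_1 = 6;  u_1 = (u_0 − 6)/11 = -1/2
  u_1 = -1/2;  a_2 = 5;  u_2 = (u_1 − 5)/11 = -1/2
  u_2 = -1/2;  a_3 = 5;  u_3 = (u_2 − 5)/11 = -1/2
Digits: (0, 6, 5, 5).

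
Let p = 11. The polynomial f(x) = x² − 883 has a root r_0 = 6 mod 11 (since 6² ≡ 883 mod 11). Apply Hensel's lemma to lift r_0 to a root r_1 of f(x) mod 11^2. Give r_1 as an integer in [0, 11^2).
r_1 = 6 (mod 121)

Hensel's recurrence: r_{i+1} = r_i − f(r_i)·(f′(r_i))^{-1} mod 11^{i+2}, with f′(x) = 2x. Iterate:
  r_0 = 6 (mod 11)
  r_1 = 6 (mod 121)
Final: r_1 = 6, and one checks f(r_1) ≡ 0 mod 11^2.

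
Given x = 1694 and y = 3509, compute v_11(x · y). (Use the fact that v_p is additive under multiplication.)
v_11(5944246) = 4

v_p(x) = 2 (factor: 1694 = 11^2 · 14); v_p(y) = 2 (factor: 3509 = 11^2 · 29). Additivity: v_p(xy) = v_p(x) + v_p(y) = 2 + 2 = 4. (Direct check: xy = 5944246 = 11^4 · (406).)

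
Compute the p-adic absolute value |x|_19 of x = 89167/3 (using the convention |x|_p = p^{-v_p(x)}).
|89167/3|_19 = 1/6859

Step 1 — compute v_19(x) by factoring powers of 19 out of the numerator and denominator: v_19(89167/3) = 3. Step 2 — apply |x|_p = p^{-v_p(x)} = 19^{-3} = 1/6859.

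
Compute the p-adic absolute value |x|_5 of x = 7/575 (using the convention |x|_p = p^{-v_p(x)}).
|7/575|_5 = 25

Step 1 — compute v_5(x) by factoring powers of 5 out of the numerator and denominator: v_5(7/575) = -2. Step 2 — apply |x|_p = p^{-v_p(x)} = 5^{2} = 25.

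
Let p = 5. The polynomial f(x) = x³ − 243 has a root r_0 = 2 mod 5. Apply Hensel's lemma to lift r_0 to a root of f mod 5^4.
r_3 = 457 (mod 625)

Hensel: r_{i+1} = r_i − f(r_i)/f′(r_i) mod 5^{i+2}, where f′(x) = 3x². Iterate:
  r_0 = 2 (mod 5)
  r_1 = 7 (mod 25)
  r_2 = 82 (mod 125)
  r_3 = 457 (mod 625)
Final: r = 457 with f(r) ≡ 0 mod 5^4.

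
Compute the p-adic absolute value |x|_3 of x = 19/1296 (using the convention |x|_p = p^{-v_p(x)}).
|19/1296|_3 = 81

Step 1 — compute v_3(x) by factoring powers of 3 out of the numerator and denominator: v_3(19/1296) = -4. Step 2 — apply |x|_p = p^{-v_p(x)} = 3^{4} = 81.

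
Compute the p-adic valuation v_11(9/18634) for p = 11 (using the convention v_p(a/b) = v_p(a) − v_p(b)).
v_11(9/18634) = -3

Factor powers of 11 from the numerator and denominator of the reduced fraction: 9 = 11^0 · 9 and 18634 = 11^3 · 14. Apply v_p(a/b) = v_p(a) − v_p(b): v_11(9/18634) = 0 − 3 = -3.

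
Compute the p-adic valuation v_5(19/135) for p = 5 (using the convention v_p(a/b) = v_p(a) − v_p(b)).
v_5(19/135) = -1

Factor powers of 5 from the numerator and denominator of the reduced fraction: 19 = 5^0 · 19 and 135 = 5^1 · 27. Apply v_p(a/b) = v_p(a) − v_p(b): v_5(19/135) = 0 − 1 = -1.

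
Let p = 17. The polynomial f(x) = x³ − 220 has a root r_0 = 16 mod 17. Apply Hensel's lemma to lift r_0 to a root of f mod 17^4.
r_3 = 27335 (mod 83521)

Hensel: r_{i+1} = r_i − f(r_i)/f′(r_i) mod 17^{i+2}, where f′(x) = 3x². Iterate:
  r_0 = 16 (mod 17)
  r_1 = 169 (mod 289)
  r_2 = 2770 (mod 4913)
  r_3 = 27335 (mod 83521)
Final: r = 27335 with f(r) ≡ 0 mod 17^4.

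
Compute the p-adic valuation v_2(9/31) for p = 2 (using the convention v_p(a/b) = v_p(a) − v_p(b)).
v_2(9/31) = 0

Factor powers of 2 from the numerator and denominator of the reduced fraction: 9 = 2^0 · 9 and 31 = 2^0 · 31. Apply v_p(a/b) = v_p(a) − v_p(b): v_2(9/31) = 0 − 0 = 0.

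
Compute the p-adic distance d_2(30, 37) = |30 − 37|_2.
d_2(30, 37) = 1

Step 1 — x − y = 30 − 37 = -7. Step 2 — v_2(-7) = 0 (factor: -7 = −(2^0 · 7); the sign does not affect v_p). Step 3 — |x − y|_2 = 2^{0} = 1.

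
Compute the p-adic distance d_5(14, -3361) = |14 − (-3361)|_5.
d_5(14, -3361) = 1/125

Step 1 — x − y = 14 − (-3361) = 3375. Step 2 — v_5(3375) = 3 (factor: 3375 = (5^3 · 27); the sign does not affect v_p). Step 3 — |x − y|_5 = 5^{-3} = 1/125.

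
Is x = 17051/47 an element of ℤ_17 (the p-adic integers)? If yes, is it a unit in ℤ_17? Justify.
x ∈ ℤ_17 but not a unit; v_17(x) = 2 > 0

ℤ_17 = {x ∈ ℚ_17 : v_17(x) ≥ 0} and ℤ_17^× = {x ∈ ℤ_17 : v_17(x) = 0}. Here v_17(17051/47) = v_17(num) − v_17(den) = 2; compare against these criteria.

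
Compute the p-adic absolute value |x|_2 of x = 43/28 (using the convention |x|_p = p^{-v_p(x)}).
|43/28|_2 = 4

Step 1 — compute v_2(x) by factoring powers of 2 out of the numerator and denominator: v_2(43/28) = -2. Step 2 — apply |x|_p = p^{-v_p(x)} = 2^{2} = 4.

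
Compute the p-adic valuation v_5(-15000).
v_5(-15000) = 4

v_5(n) is the largest exponent k such that 5^k divides n. Factor out: -15000 = -5^4 · 24. (Sign doesn't affect v_p.) So v_5(-15000) = 4.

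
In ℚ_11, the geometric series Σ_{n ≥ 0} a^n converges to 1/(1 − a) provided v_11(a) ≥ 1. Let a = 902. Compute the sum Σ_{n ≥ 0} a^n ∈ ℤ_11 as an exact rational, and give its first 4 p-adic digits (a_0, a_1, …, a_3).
Σ a^n = 1/(1 − a) = -1/901;  first 4 digits = (1, 5, 10, 10)

v_11(a) = 1 ≥ 1, so the series converges in ℤ_11 to 1/(1 − a) = 1/(1 − 902) = -1/901. Expand this rational in ℤ_11: compute digits iteratively via d_i = x_i mod 11, x_{i+1} = (x_i − d_i)/11. The first 4 digits are (1, 5, 10, 10).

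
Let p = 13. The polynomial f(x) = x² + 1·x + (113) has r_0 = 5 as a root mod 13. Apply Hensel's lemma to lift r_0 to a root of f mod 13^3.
r_2 = 1175 (mod 2197)

Hensel: r_{i+1} = r_i − f(r_i)·(f′(r_i))^{-1} mod 13^{i+2}, f′(x) = 2x + 1. Iterate:
  r_0 = 5 (mod 13)
  r_1 = 161 (mod 169)
  r_2 = 1175 (mod 2197)
Final: r = 1175 satisfies f(r) ≡ 0 mod 13^3.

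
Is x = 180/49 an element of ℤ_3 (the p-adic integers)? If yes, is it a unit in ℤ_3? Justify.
x ∈ ℤ_3 but not a unit; v_3(x) = 2 > 0

ℤ_3 = {x ∈ ℚ_3 : v_3(x) ≥ 0} and ℤ_3^× = {x ∈ ℤ_3 : v_3(x) = 0}. Here v_3(180/49) = v_3(num) − v_3(den) = 2; compare against these criteria.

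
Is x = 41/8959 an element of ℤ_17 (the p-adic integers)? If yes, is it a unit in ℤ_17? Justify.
x ∉ ℤ_17 (v_17(x) = -2 < 0)

ℤ_17 = {x ∈ ℚ_17 : v_17(x) ≥ 0} and ℤ_17^× = {x ∈ ℤ_17 : v_17(x) = 0}. Here v_17(41/8959) = v_17(num) − v_17(den) = -2; compare against these criteria.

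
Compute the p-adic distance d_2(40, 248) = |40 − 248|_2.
d_2(40, 248) = 1/16

Step 1 — x − y = 40 − 248 = -208. Step 2 — v_2(-208) = 4 (factor: -208 = −(2^4 · 13); the sign does not affect v_p). Step 3 — |x − y|_2 = 2^{-4} = 1/16.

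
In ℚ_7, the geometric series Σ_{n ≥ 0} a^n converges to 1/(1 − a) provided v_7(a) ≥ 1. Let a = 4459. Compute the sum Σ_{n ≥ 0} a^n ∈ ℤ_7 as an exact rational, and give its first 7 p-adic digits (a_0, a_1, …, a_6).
Σ a^n = 1/(1 − a) = -1/4458;  first 7 digits = (1, 0, 0, 6, 1, 0, 1)

v_7(a) = 3 ≥ 1, so the series converges in ℤ_7 to 1/(1 − a) = 1/(1 − 4459) = -1/4458. Expand this rational in ℤ_7: compute digits iteratively via d_i = x_i mod 7, x_{i+1} = (x_i − d_i)/7. The first 7 digits are (1, 0, 0, 6, 1, 0, 1).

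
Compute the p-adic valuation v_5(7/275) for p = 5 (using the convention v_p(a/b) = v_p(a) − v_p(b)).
v_5(7/275) = -2

Factor powers of 5 from the numerator and denominator of the reduced fraction: 7 = 5^0 · 7 and 275 = 5^2 · 11. Apply v_p(a/b) = v_p(a) − v_p(b): v_5(7/275) = 0 − 2 = -2.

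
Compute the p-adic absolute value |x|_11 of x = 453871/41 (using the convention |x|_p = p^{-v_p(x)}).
|453871/41|_11 = 1/14641

Step 1 — compute v_11(x) by factoring powers of 11 out of the numerator and denominator: v_11(453871/41) = 4. Step 2 — apply |x|_p = p^{-v_p(x)} = 11^{-4} = 1/14641.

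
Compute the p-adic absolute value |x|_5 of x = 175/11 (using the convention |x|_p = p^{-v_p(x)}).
|175/11|_5 = 1/25

Step 1 — compute v_5(x) by factoring powers of 5 out of the numerator and denominator: v_5(175/11) = 2. Step 2 — apply |x|_p = p^{-v_p(x)} = 5^{-2} = 1/25.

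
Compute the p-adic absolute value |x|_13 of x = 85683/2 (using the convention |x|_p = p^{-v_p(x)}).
|85683/2|_13 = 1/28561

Step 1 — compute v_13(x) by factoring powers of 13 out of the numerator and denominator: v_13(85683/2) = 4. Step 2 — apply |x|_p = p^{-v_p(x)} = 13^{-4} = 1/28561.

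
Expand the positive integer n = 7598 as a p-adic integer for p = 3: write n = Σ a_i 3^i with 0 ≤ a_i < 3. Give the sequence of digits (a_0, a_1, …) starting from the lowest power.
(a_0, a_1, …) = (2, 0, 1, 2, 0, 1, 1, 0, 1)

Repeated division by 3 gives the digits low-to-high: 7598 = 2 + 1·3^2 + 2·3^3 + 1·3^5 + 1·3^6 + 1·3^8. Digit sequence: (2, 0, 1, 2, 0, 1, 1, 0, 1).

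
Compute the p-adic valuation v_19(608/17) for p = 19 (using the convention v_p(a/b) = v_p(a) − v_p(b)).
v_19(608/17) = 1

Factor powers of 19 from the numerator and denominator of the reduced fraction: 608 = 19^1 · 32 and 17 = 19^0 · 17. Apply v_p(a/b) = v_p(a) − v_p(b): v_19(608/17) = 1 − 0 = 1.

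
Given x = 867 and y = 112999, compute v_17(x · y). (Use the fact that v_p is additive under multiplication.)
v_17(97970133) = 5

v_p(x) = 2 (factor: 867 = 17^2 · 3); v_p(y) = 3 (factor: 112999 = 17^3 · 23). Additivity: v_p(xy) = v_p(x) + v_p(y) = 2 + 3 = 5. (Direct check: xy = 97970133 = 17^5 · (69).)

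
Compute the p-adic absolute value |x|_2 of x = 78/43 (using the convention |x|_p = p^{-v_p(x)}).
|78/43|_2 = 1/2

Step 1 — compute v_2(x) by factoring powers of 2 out of the numerator and denominator: v_2(78/43) = 1. Step 2 — apply |x|_p = p^{-v_p(x)} = 2^{-1} = 1/2.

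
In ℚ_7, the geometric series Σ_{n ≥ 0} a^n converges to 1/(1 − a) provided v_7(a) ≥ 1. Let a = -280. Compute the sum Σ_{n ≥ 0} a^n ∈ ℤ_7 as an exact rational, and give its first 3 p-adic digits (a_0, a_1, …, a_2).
Σ a^n = 1/(1 − a) = 1/281;  first 3 digits = (1, 2, 5)

v_7(a) = 1 ≥ 1, so the series converges in ℤ_7 to 1/(1 − a) = 1/(1 − (-280)) = 1/281. Expand this rational in ℤ_7: compute digits iteratively via d_i = x_i mod 7, x_{i+1} = (x_i − d_i)/7. The first 3 digits are (1, 2, 5).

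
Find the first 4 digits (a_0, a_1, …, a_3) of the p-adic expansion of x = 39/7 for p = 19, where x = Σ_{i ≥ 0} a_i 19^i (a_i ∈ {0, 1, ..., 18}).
(a_0, …, a_3) = (11, 16, 10, 13)

v_19(39/7) = 0 (numerator and denominator both coprime to 19), so x ∈ ℤ_19^×. Compute digits iteratively via a_i = x_i mod 19, x_{i+1} = (x_i − a_i)/19, with x_0 = x:
  x_0 = 39/7;  a_0 = 11;  x_1 = (x_0 − 11)/19 = -2/7
  x_1 = -2/7;  a_1 = 16;  x_2 = (x_1 − 16)/19 = -6/7
  x_2 = -6/7;  a_2 = 10;  x_3 = (x_2 − 10)/19 = -4/7
  x_3 = -4/7;  a_3 = 13;  x_4 = (x_3 − 13)/19 = -5/7
Digits: (11, 16, 10, 13).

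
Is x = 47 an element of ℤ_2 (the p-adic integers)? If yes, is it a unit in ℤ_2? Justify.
x ∈ ℤ_2^× (unit); v_2(x) = 0

ℤ_2 = {x ∈ ℚ_2 : v_2(x) ≥ 0} and ℤ_2^× = {x ∈ ℤ_2 : v_2(x) = 0}. Here v_2(47) = v_2(num) − v_2(den) = 0; compare against these criteria.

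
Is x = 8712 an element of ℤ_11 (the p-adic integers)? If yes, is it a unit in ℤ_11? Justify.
x ∈ ℤ_11 but not a unit; v_11(x) = 2 > 0

ℤ_11 = {x ∈ ℚ_11 : v_11(x) ≥ 0} and ℤ_11^× = {x ∈ ℤ_11 : v_11(x) = 0}. Here v_11(8712) = v_11(num) − v_11(den) = 2; compare against these criteria.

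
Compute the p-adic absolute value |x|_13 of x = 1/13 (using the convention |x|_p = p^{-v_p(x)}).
|1/13|_13 = 13

Step 1 — compute v_13(x) by factoring powers of 13 out of the numerator and denominator: v_13(1/13) = -1. Step 2 — apply |x|_p = p^{-v_p(x)} = 13^{1} = 13.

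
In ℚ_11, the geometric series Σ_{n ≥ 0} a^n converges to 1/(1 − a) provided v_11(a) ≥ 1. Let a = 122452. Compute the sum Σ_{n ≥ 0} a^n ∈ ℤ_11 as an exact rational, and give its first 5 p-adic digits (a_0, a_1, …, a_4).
Σ a^n = 1/(1 − a) = -1/122451;  first 5 digits = (1, 0, 0, 4, 8)

v_11(a) = 3 ≥ 1, so the series converges in ℤ_11 to 1/(1 − a) = 1/(1 − 122452) = -1/122451. Expand this rational in ℤ_11: compute digits iteratively via d_i = x_i mod 11, x_{i+1} = (x_i − d_i)/11. The first 5 digits are (1, 0, 0, 4, 8).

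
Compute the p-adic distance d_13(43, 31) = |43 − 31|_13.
d_13(43, 31) = 1

Step 1 — x − y = 43 − 31 = 12. Step 2 — v_13(12) = 0 (factor: 12 = (13^0 · 12); the sign does not affect v_p). Step 3 — |x − y|_13 = 13^{0} = 1.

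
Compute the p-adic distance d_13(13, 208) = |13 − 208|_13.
d_13(13, 208) = 1/13

Step 1 — x − y = 13 − 208 = -195. Step 2 — v_13(-195) = 1 (factor: -195 = −(13^1 · 15); the sign does not affect v_p). Step 3 — |x − y|_13 = 13^{-1} = 1/13.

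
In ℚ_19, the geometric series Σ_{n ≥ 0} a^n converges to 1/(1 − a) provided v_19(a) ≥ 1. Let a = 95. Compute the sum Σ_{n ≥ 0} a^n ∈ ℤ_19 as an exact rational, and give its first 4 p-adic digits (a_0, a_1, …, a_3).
Σ a^n = 1/(1 − a) = -1/94;  first 4 digits = (1, 5, 6, 12)

v_19(a) = 1 ≥ 1, so the series converges in ℤ_19 to 1/(1 − a) = 1/(1 − 95) = -1/94. Expand this rational in ℤ_19: compute digits iteratively via d_i = x_i mod 19, x_{i+1} = (x_i − d_i)/19. The first 4 digits are (1, 5, 6, 12).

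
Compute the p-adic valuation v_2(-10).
v_2(-10) = 1

v_2(n) is the largest exponent k such that 2^k divides n. Factor out: -10 = -2^1 · 5. (Sign doesn't affect v_p.) So v_2(-10) = 1.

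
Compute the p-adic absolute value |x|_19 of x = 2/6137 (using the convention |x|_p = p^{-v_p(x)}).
|2/6137|_19 = 361

Step 1 — compute v_19(x) by factoring powers of 19 out of the numerator and denominator: v_19(2/6137) = -2. Step 2 — apply |x|_p = p^{-v_p(x)} = 19^{2} = 361.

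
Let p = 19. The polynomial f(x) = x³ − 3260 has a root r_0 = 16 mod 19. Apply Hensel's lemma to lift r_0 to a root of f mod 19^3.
r_2 = 2619 (mod 6859)

Hensel: r_{i+1} = r_i − f(r_i)/f′(r_i) mod 19^{i+2}, where f′(x) = 3x². Iterate:
  r_0 = 16 (mod 19)
  r_1 = 92 (mod 361)
  r_2 = 2619 (mod 6859)
Final: r = 2619 with f(r) ≡ 0 mod 19^3.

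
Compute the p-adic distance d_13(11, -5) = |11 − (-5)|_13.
d_13(11, -5) = 1

Step 1 — x − y = 11 − (-5) = 16. Step 2 — v_13(16) = 0 (factor: 16 = (13^0 · 16); the sign does not affect v_p). Step 3 — |x − y|_13 = 13^{0} = 1.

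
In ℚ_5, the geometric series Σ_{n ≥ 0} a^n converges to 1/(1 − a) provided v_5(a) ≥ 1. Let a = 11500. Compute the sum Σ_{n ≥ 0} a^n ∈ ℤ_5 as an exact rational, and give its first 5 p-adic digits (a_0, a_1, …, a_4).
Σ a^n = 1/(1 − a) = -1/11499;  first 5 digits = (1, 0, 0, 2, 3)

v_5(a) = 3 ≥ 1, so the series converges in ℤ_5 to 1/(1 − a) = 1/(1 − 11500) = -1/11499. Expand this rational in ℤ_5: compute digits iteratively via d_i = x_i mod 5, x_{i+1} = (x_i − d_i)/5. The first 5 digits are (1, 0, 0, 2, 3).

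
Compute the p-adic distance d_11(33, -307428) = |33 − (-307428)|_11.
d_11(33, -307428) = 1/14641

Step 1 — x − y = 33 − (-307428) = 307461. Step 2 — v_11(307461) = 4 (factor: 307461 = (11^4 · 21); the sign does not affect v_p). Step 3 — |x − y|_11 = 11^{-4} = 1/14641.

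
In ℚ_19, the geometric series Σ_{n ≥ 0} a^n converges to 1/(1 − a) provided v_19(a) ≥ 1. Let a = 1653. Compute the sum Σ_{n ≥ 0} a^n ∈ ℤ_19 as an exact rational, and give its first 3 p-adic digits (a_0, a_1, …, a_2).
Σ a^n = 1/(1 − a) = -1/1652;  first 3 digits = (1, 11, 11)

v_19(a) = 1 ≥ 1, so the series converges in ℤ_19 to 1/(1 − a) = 1/(1 − 1653) = -1/1652. Expand this rational in ℤ_19: compute digits iteratively via d_i = x_i mod 19, x_{i+1} = (x_i − d_i)/19. The first 3 digits are (1, 11, 11).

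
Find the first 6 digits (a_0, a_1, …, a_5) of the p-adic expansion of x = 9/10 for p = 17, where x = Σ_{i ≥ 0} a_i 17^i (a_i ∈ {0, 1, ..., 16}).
(a_0, …, a_5) = (6, 15, 11, 1, 5, 15)

v_17(9/10) = 0 (numerator and denominator both coprime to 17), so x ∈ ℤ_17^×. Compute digits iteratively via a_i = x_i mod 17, x_{i+1} = (x_i − a_i)/17, with x_0 = x:
  x_0 = 9/10;  a_0 = 6;  x_1 = (x_0 − 6)/17 = -3/10
  x_1 = -3/10;  a_1 = 15;  x_2 = (x_1 − 15)/17 = -9/10
  x_2 = -9/10;  a_2 = 11;  x_3 = (x_2 − 11)/17 = -7/10
  x_3 = -7/10;  a_3 = 1;  x_4 = (x_3 − 1)/17 = -1/10
  x_4 = -1/10;  a_4 = 5;  x_5 = (x_4 − 5)/17 = -3/10
  x_5 = -3/10;  a_5 = 15;  x_6 = (x_5 − 15)/17 = -9/10
Digits: (6, 15, 11, 1, 5, 15).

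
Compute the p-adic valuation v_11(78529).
v_11(78529) = 3

v_11(n) is the largest exponent k such that 11^k divides n. Factor out: 78529 = 11^3 · 59. (Sign doesn't affect v_p.) So v_11(78529) = 3.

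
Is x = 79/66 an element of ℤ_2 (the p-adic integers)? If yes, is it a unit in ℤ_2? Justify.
x ∉ ℤ_2 (v_2(x) = -1 < 0)

ℤ_2 = {x ∈ ℚ_2 : v_2(x) ≥ 0} and ℤ_2^× = {x ∈ ℤ_2 : v_2(x) = 0}. Here v_2(79/66) = v_2(num) − v_2(den) = -1; compare against these criteria.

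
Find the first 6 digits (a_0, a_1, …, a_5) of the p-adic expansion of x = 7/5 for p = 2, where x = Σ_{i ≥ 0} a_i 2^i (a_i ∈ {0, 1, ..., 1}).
(a_0, …, a_5) = (1, 1, 0, 1, 1, 0)

v_2(7/5) = 0 (numerator and denominator both coprime to 2), so x ∈ ℤ_2^×. Compute digits iteratively via a_i = x_i mod 2, x_{i+1} = (x_i − a_i)/2, with x_0 = x:
  x_0 = 7/5;  a_0 = 1;  x_1 = (x_0 − 1)/2 = 1/5
  x_1 = 1/5;  a_1 = 1;  x_2 = (x_1 − 1)/2 = -2/5
  x_2 = -2/5;  a_2 = 0;  x_3 = (x_2 − 0)/2 = -1/5
  x_3 = -1/5;  a_3 = 1;  x_4 = (x_3 − 1)/2 = -3/5
  x_4 = -3/5;  a_4 = 1;  x_5 = (x_4 − 1)/2 = -4/5
  x_5 = -4/5;  a_5 = 0;  x_6 = (x_5 − 0)/2 = -2/5
Digits: (1, 1, 0, 1, 1, 0).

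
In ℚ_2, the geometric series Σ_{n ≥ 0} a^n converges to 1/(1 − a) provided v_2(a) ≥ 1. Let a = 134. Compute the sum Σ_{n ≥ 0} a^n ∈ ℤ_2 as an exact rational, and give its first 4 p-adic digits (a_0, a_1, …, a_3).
Σ a^n = 1/(1 − a) = -1/133;  first 4 digits = (1, 1, 0, 0)

v_2(a) = 1 ≥ 1, so the series converges in ℤ_2 to 1/(1 − a) = 1/(1 − 134) = -1/133. Expand this rational in ℤ_2: compute digits iteratively via d_i = x_i mod 2, x_{i+1} = (x_i − d_i)/2. The first 4 digits are (1, 1, 0, 0).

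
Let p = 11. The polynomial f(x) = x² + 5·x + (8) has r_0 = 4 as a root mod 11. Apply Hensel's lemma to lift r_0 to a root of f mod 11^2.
r_1 = 103 (mod 121)

Hensel: r_{i+1} = r_i − f(r_i)·(f′(r_i))^{-1} mod 11^{i+2}, f′(x) = 2x + 5. Iterate:
  r_0 = 4 (mod 11)
  r_1 = 103 (mod 121)
Final: r = 103 satisfies f(r) ≡ 0 mod 11^2.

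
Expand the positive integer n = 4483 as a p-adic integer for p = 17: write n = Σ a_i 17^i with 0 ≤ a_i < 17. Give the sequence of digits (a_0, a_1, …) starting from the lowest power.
(a_0, a_1, …) = (12, 8, 15)

Repeated division by 17 gives the digits low-to-high: 4483 = 12 + 8·17^1 + 15·17^2. Digit sequence: (12, 8, 15).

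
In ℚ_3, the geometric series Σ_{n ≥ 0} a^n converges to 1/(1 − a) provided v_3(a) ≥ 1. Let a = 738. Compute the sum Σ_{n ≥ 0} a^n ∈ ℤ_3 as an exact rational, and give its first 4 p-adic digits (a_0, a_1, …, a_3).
Σ a^n = 1/(1 − a) = -1/737;  first 4 digits = (1, 0, 1, 0)

v_3(a) = 2 ≥ 1, so the series converges in ℤ_3 to 1/(1 − a) = 1/(1 − 738) = -1/737. Expand this rational in ℤ_3: compute digits iteratively via d_i = x_i mod 3, x_{i+1} = (x_i − d_i)/3. The first 4 digits are (1, 0, 1, 0).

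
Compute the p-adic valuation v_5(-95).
v_5(-95) = 1

v_5(n) is the largest exponent k such that 5^k divides n. Factor out: -95 = -5^1 · 19. (Sign doesn't affect v_p.) So v_5(-95) = 1.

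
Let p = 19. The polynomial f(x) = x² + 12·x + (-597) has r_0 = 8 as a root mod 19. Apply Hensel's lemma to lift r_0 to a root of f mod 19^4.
r_3 = 77832 (mod 130321)

Hensel: r_{i+1} = r_i − f(r_i)·(f′(r_i))^{-1} mod 19^{i+2}, f′(x) = 2x + 12. Iterate:
  r_0 = 8 (mod 19)
  r_1 = 217 (mod 361)
  r_2 = 2383 (mod 6859)
  r_3 = 77832 (mod 130321)
Final: r = 77832 satisfies f(r) ≡ 0 mod 19^4.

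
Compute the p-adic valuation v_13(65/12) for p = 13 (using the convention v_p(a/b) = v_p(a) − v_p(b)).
v_13(65/12) = 1

Factor powers of 13 from the numerator and denominator of the reduced fraction: 65 = 13^1 · 5 and 12 = 13^0 · 12. Apply v_p(a/b) = v_p(a) − v_p(b): v_13(65/12) = 1 − 0 = 1.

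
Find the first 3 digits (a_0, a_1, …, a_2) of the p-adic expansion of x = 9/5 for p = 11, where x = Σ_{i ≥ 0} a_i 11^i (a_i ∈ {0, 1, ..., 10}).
(a_0, …, a_2) = (4, 2, 2)

v_11(9/5) = 0 (numerator and denominator both coprime to 11), so x ∈ ℤ_11^×. Compute digits iteratively via a_i = x_i mod 11, x_{i+1} = (x_i − a_i)/11, with x_0 = x:
  x_0 = 9/5;  a_0 = 4;  x_1 = (x_0 − 4)/11 = -1/5
  x_1 = -1/5;  a_1 = 2;  x_2 = (x_1 − 2)/11 = -1/5
  x_2 = -1/5;  a_2 = 2;  x_3 = (x_2 − 2)/11 = -1/5
Digits: (4, 2, 2).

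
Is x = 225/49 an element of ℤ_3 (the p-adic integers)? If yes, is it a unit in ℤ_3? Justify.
x ∈ ℤ_3 but not a unit; v_3(x) = 2 > 0

ℤ_3 = {x ∈ ℚ_3 : v_3(x) ≥ 0} and ℤ_3^× = {x ∈ ℤ_3 : v_3(x) = 0}. Here v_3(225/49) = v_3(num) − v_3(den) = 2; compare against these criteria.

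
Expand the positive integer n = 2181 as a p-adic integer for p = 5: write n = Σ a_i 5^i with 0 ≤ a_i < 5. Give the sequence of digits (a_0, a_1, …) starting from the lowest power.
(a_0, a_1, …) = (1, 1, 2, 2, 3)

Repeated division by 5 gives the digits low-to-high: 2181 = 1 + 1·5^1 + 2·5^2 + 2·5^3 + 3·5^4. Digit sequence: (1, 1, 2, 2, 3).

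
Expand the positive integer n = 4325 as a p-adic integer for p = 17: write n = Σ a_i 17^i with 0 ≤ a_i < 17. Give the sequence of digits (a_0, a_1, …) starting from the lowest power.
(a_0, a_1, …) = (7, 16, 14)

Repeated division by 17 gives the digits low-to-high: 4325 = 7 + 16·17^1 + 14·17^2. Digit sequence: (7, 16, 14).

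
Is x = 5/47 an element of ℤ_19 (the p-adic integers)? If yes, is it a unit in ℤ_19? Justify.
x ∈ ℤ_19^× (unit); v_19(x) = 0

ℤ_19 = {x ∈ ℚ_19 : v_19(x) ≥ 0} and ℤ_19^× = {x ∈ ℤ_19 : v_19(x) = 0}. Here v_19(5/47) = v_19(num) − v_19(den) = 0; compare against these criteria.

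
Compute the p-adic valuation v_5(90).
v_5(90) = 1

v_5(n) is the largest exponent k such that 5^k divides n. Factor out: 90 = 5^1 · 18. (Sign doesn't affect v_p.) So v_5(90) = 1.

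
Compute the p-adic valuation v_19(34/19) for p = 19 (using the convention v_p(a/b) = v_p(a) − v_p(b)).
v_19(34/19) = -1

Factor powers of 19 from the numerator and denominator of the reduced fraction: 34 = 19^0 · 34 and 19 = 19^1 · 1. Apply v_p(a/b) = v_p(a) − v_p(b): v_19(34/19) = 0 − 1 = -1.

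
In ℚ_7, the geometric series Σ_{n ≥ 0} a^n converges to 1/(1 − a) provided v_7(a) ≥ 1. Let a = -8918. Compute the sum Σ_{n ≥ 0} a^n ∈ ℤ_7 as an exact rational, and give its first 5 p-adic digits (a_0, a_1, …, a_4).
Σ a^n = 1/(1 − a) = 1/8919;  first 5 digits = (1, 0, 0, 2, 3)

v_7(a) = 3 ≥ 1, so the series converges in ℤ_7 to 1/(1 − a) = 1/(1 − (-8918)) = 1/8919. Expand this rational in ℤ_7: compute digits iteratively via d_i = x_i mod 7, x_{i+1} = (x_i − d_i)/7. The first 5 digits are (1, 0, 0, 2, 3).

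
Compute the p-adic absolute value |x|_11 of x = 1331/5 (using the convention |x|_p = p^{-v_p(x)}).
|1331/5|_11 = 1/1331

Step 1 — compute v_11(x) by factoring powers of 11 out of the numerator and denominator: v_11(1331/5) = 3. Step 2 — apply |x|_p = p^{-v_p(x)} = 11^{-3} = 1/1331.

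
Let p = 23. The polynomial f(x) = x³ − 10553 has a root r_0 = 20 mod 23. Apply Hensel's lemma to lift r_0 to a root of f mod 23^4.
r_3 = 197314 (mod 279841)

Hensel: r_{i+1} = r_i − f(r_i)/f′(r_i) mod 23^{i+2}, where f′(x) = 3x². Iterate:
  r_0 = 20 (mod 23)
  r_1 = 526 (mod 529)
  r_2 = 2642 (mod 12167)
  r_3 = 197314 (mod 279841)
Final: r = 197314 with f(r) ≡ 0 mod 23^4.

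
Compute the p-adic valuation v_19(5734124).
v_19(5734124) = 4

v_19(n) is the largest exponent k such that 19^k divides n. Factor out: 5734124 = 19^4 · 44. (Sign doesn't affect v_p.) So v_19(5734124) = 4.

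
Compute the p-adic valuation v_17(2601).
v_17(2601) = 2

v_17(n) is the largest exponent k such that 17^k divides n. Factor out: 2601 = 17^2 · 9. (Sign doesn't affect v_p.) So v_17(2601) = 2.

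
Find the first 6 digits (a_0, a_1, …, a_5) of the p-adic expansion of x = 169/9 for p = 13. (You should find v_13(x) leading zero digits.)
(a_0, …, a_5) = (0, 0, 3, 7, 11, 2)

v_13(169/9) = 2, so a_0 = ... = a_1 = 0. Factor out: x = 13^2 · u with u = 1/9 a unit in ℤ_13. Expand u iteratively via a_{v+i} = u_i mod 13, u_{i+1} = (u_i − a_{v+i})/13:
  u_0 = 1/9;  a_2 = 3;  u_1 = (u_0 − 3)/13 = -2/9
  u_1 = -2/9;  a_3 = 7;  u_2 = (u_1 − 7)/13 = -5/9
  u_2 = -5/9;  a_4 = 11;  u_3 = (u_2 − 11)/13 = -8/9
  u_3 = -8/9;  a_5 = 2;  u_4 = (u_3 − 2)/13 = -2/9
Digits: (0, 0, 3, 7, 11, 2).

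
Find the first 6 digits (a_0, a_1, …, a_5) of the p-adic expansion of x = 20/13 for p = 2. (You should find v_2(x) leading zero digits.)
(a_0, …, a_5) = (0, 0, 1, 0, 0, 1)

v_2(20/13) = 2, so a_0 = ... = a_1 = 0. Factor out: x = 2^2 · u with u = 5/13 a unit in ℤ_2. Expand u iteratively via a_{v+i} = u_i mod 2, u_{i+1} = (u_i − a_{v+i})/2:
  u_0 = 5/13;  a_2 = 1;  u_1 = (u_0 − 1)/2 = -4/13
  u_1 = -4/13;  a_3 = 0;  u_2 = (u_1 − 0)/2 = -2/13
  u_2 = -2/13;  a_4 = 0;  u_3 = (u_2 − 0)/2 = -1/13
  u_3 = -1/13;  a_5 = 1;  u_4 = (u_3 − 1)/2 = -7/13
Digits: (0, 0, 1, 0, 0, 1).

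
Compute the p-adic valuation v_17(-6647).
v_17(-6647) = 2

v_17(n) is the largest exponent k such that 17^k divides n. Factor out: -6647 = -17^2 · 23. (Sign doesn't affect v_p.) So v_17(-6647) = 2.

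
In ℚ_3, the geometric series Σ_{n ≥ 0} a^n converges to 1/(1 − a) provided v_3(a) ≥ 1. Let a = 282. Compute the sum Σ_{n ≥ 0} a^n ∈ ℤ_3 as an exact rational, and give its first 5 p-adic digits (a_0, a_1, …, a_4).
Σ a^n = 1/(1 − a) = -1/281;  first 5 digits = (1, 1, 2, 1, 2)

v_3(a) = 1 ≥ 1, so the series converges in ℤ_3 to 1/(1 − a) = 1/(1 − 282) = -1/281. Expand this rational in ℤ_3: compute digits iteratively via d_i = x_i mod 3, x_{i+1} = (x_i − d_i)/3. The first 5 digits are (1, 1, 2, 1, 2).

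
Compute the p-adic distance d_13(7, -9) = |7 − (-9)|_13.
d_13(7, -9) = 1

Step 1 — x − y = 7 − (-9) = 16. Step 2 — v_13(16) = 0 (factor: 16 = (13^0 · 16); the sign does not affect v_p). Step 3 — |x − y|_13 = 13^{0} = 1.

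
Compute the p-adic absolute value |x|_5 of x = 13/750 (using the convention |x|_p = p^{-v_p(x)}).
|13/750|_5 = 125

Step 1 — compute v_5(x) by factoring powers of 5 out of the numerator and denominator: v_5(13/750) = -3. Step 2 — apply |x|_p = p^{-v_p(x)} = 5^{3} = 125.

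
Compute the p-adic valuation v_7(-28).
v_7(-28) = 1

v_7(n) is the largest exponent k such that 7^k divides n. Factor out: -28 = -7^1 · 4. (Sign doesn't affect v_p.) So v_7(-28) = 1.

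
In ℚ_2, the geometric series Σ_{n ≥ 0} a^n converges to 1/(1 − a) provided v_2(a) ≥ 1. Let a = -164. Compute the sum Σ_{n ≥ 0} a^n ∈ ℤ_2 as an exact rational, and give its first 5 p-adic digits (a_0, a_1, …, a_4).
Σ a^n = 1/(1 − a) = 1/165;  first 5 digits = (1, 0, 1, 1, 0)

v_2(a) = 2 ≥ 1, so the series converges in ℤ_2 to 1/(1 − a) = 1/(1 − (-164)) = 1/165. Expand this rational in ℤ_2: compute digits iteratively via d_i = x_i mod 2, x_{i+1} = (x_i − d_i)/2. The first 5 digits are (1, 0, 1, 1, 0).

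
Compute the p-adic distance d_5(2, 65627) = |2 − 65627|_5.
d_5(2, 65627) = 1/3125

Step 1 — x − y = 2 − 65627 = -65625. Step 2 — v_5(-65625) = 5 (factor: -65625 = −(5^5 · 21); the sign does not affect v_p). Step 3 — |x − y|_5 = 5^{-5} = 1/3125.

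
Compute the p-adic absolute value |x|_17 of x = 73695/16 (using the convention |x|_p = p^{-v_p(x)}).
|73695/16|_17 = 1/4913

Step 1 — compute v_17(x) by factoring powers of 17 out of the numerator and denominator: v_17(73695/16) = 3. Step 2 — apply |x|_p = p^{-v_p(x)} = 17^{-3} = 1/4913.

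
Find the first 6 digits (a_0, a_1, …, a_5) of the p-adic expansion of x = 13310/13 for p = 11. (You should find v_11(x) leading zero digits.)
(a_0, …, a_5) = (0, 0, 0, 5, 3, 9)

v_11(13310/13) = 3, so a_0 = ... = a_2 = 0. Factor out: x = 11^3 · u with u = 10/13 a unit in ℤ_11. Expand u iteratively via a_{v+i} = u_i mod 11, u_{i+1} = (u_i − a_{v+i})/11:
  u_0 = 10/13;  a_3 = 5;  u_1 = (u_0 − 5)/11 = -5/13
  u_1 = -5/13;  a_4 = 3;  u_2 = (u_1 − 3)/11 = -4/13
  u_2 = -4/13;  a_5 = 9;  u_3 = (u_2 − 9)/11 = -11/13
Digits: (0, 0, 0, 5, 3, 9).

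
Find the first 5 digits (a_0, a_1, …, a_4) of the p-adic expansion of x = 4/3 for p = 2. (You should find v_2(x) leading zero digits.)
(a_0, …, a_4) = (0, 0, 1, 1, 0)

v_2(4/3) = 2, so a_0 = ... = a_1 = 0. Factor out: x = 2^2 · u with u = 1/3 a unit in ℤ_2. Expand u iteratively via a_{v+i} = u_i mod 2, u_{i+1} = (u_i − a_{v+i})/2:
  u_0 = 1/3;  a_2 = 1;  u_1 = (u_0 − 1)/2 = -1/3
  u_1 = -1/3;  a_3 = 1;  u_2 = (u_1 − 1)/2 = -2/3
  u_2 = -2/3;  a_4 = 0;  u_3 = (u_2 − 0)/2 = -1/3
Digits: (0, 0, 1, 1, 0).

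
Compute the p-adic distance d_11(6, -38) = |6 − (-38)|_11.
d_11(6, -38) = 1/11

Step 1 — x − y = 6 − (-38) = 44. Step 2 — v_11(44) = 1 (factor: 44 = (11^1 · 4); the sign does not affect v_p). Step 3 — |x − y|_11 = 11^{-1} = 1/11.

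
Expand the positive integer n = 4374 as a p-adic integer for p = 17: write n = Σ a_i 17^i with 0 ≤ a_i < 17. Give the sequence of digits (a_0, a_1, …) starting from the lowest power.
(a_0, a_1, …) = (5, 2, 15)

Repeated division by 17 gives the digits low-to-high: 4374 = 5 + 2·17^1 + 15·17^2. Digit sequence: (5, 2, 15).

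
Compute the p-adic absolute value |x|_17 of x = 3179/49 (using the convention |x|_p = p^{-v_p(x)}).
|3179/49|_17 = 1/289

Step 1 — compute v_17(x) by factoring powers of 17 out of the numerator and denominator: v_17(3179/49) = 2. Step 2 — apply |x|_p = p^{-v_p(x)} = 17^{-2} = 1/289.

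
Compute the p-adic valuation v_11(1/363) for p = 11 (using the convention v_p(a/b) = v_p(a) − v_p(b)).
v_11(1/363) = -2

Factor powers of 11 from the numerator and denominator of the reduced fraction: 1 = 11^0 · 1 and 363 = 11^2 · 3. Apply v_p(a/b) = v_p(a) − v_p(b): v_11(1/363) = 0 − 2 = -2.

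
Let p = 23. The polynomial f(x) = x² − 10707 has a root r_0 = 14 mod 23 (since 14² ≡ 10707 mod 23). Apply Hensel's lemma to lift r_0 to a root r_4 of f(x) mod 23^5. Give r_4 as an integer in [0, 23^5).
r_4 = 5175842 (mod 6436343)

Hensel's recurrence: r_{i+1} = r_i − f(r_i)·(f′(r_i))^{-1} mod 23^{i+2}, with f′(x) = 2x. Iterate:
  r_0 = 14 (mod 23)
  r_1 = 106 (mod 529)
  r_2 = 4867 (mod 12167)
  r_3 = 138704 (mod 279841)
  r_4 = 5175842 (mod 6436343)
Final: r_4 = 5175842, and one checks f(r_4) ≡ 0 mod 23^5.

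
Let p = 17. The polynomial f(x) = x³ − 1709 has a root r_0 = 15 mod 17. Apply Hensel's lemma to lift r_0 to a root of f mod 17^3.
r_2 = 2718 (mod 4913)

Hensel: r_{i+1} = r_i − f(r_i)/f′(r_i) mod 17^{i+2}, where f′(x) = 3x². Iterate:
  r_0 = 15 (mod 17)
  r_1 = 117 (mod 289)
  r_2 = 2718 (mod 4913)
Final: r = 2718 with f(r) ≡ 0 mod 17^3.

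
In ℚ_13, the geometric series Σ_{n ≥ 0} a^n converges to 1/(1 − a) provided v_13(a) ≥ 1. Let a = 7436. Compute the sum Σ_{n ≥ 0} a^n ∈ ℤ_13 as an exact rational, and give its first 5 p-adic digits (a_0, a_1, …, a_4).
Σ a^n = 1/(1 − a) = -1/7435;  first 5 digits = (1, 0, 5, 3, 12)

v_13(a) = 2 ≥ 1, so the series converges in ℤ_13 to 1/(1 − a) = 1/(1 − 7436) = -1/7435. Expand this rational in ℤ_13: compute digits iteratively via d_i = x_i mod 13, x_{i+1} = (x_i − d_i)/13. The first 5 digits are (1, 0, 5, 3, 12).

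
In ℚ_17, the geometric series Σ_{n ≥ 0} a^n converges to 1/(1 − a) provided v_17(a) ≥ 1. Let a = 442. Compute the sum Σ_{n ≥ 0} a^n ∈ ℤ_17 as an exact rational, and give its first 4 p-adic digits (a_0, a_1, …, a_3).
Σ a^n = 1/(1 − a) = -1/441;  first 4 digits = (1, 9, 14, 3)

v_17(a) = 1 ≥ 1, so the series converges in ℤ_17 to 1/(1 − a) = 1/(1 − 442) = -1/441. Expand this rational in ℤ_17: compute digits iteratively via d_i = x_i mod 17, x_{i+1} = (x_i − d_i)/17. The first 4 digits are (1, 9, 14, 3).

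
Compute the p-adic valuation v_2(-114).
v_2(-114) = 1

v_2(n) is the largest exponent k such that 2^k divides n. Factor out: -114 = -2^1 · 57. (Sign doesn't affect v_p.) So v_2(-114) = 1.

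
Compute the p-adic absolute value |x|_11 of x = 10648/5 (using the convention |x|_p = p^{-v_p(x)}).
|10648/5|_11 = 1/1331

Step 1 — compute v_11(x) by factoring powers of 11 out of the numerator and denominator: v_11(10648/5) = 3. Step 2 — apply |x|_p = p^{-v_p(x)} = 11^{-3} = 1/1331.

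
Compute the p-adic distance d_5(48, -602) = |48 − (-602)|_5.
d_5(48, -602) = 1/25

Step 1 — x − y = 48 − (-602) = 650. Step 2 — v_5(650) = 2 (factor: 650 = (5^2 · 26); the sign does not affect v_p). Step 3 — |x − y|_5 = 5^{-2} = 1/25.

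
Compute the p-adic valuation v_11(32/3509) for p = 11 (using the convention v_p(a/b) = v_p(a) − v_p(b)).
v_11(32/3509) = -2

Factor powers of 11 from the numerator and denominator of the reduced fraction: 32 = 11^0 · 32 and 3509 = 11^2 · 29. Apply v_p(a/b) = v_p(a) − v_p(b): v_11(32/3509) = 0 − 2 = -2.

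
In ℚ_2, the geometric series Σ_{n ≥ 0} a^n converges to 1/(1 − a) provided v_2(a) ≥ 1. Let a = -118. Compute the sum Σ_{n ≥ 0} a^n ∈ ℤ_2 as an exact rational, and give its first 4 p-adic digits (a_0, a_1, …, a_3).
Σ a^n = 1/(1 − a) = 1/119;  first 4 digits = (1, 1, 1, 0)

v_2(a) = 1 ≥ 1, so the series converges in ℤ_2 to 1/(1 − a) = 1/(1 − (-118)) = 1/119. Expand this rational in ℤ_2: compute digits iteratively via d_i = x_i mod 2, x_{i+1} = (x_i − d_i)/2. The first 4 digits are (1, 1, 1, 0).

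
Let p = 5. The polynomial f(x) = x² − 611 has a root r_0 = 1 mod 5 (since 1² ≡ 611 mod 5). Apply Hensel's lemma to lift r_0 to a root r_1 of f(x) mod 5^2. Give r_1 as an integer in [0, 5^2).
r_1 = 6 (mod 25)

Hensel's recurrence: r_{i+1} = r_i − f(r_i)·(f′(r_i))^{-1} mod 5^{i+2}, with f′(x) = 2x. Iterate:
  r_0 = 1 (mod 5)
  r_1 = 6 (mod 25)
Final: r_1 = 6, and one checks f(r_1) ≡ 0 mod 5^2.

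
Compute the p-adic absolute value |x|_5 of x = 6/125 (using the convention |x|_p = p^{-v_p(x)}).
|6/125|_5 = 125

Step 1 — compute v_5(x) by factoring powers of 5 out of the numerator and denominator: v_5(6/125) = -3. Step 2 — apply |x|_p = p^{-v_p(x)} = 5^{3} = 125.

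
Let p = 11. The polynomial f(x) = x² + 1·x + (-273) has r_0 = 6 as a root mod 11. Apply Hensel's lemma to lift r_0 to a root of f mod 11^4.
r_3 = 5627 (mod 14641)

Hensel: r_{i+1} = r_i − f(r_i)·(f′(r_i))^{-1} mod 11^{i+2}, f′(x) = 2x + 1. Iterate:
  r_0 = 6 (mod 11)
  r_1 = 61 (mod 121)
  r_2 = 303 (mod 1331)
  r_3 = 5627 (mod 14641)
Final: r = 5627 satisfies f(r) ≡ 0 mod 11^4.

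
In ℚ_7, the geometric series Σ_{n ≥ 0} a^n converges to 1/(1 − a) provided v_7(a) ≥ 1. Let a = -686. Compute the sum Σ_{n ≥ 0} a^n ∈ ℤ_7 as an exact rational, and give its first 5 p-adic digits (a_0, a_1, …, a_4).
Σ a^n = 1/(1 − a) = 1/687;  first 5 digits = (1, 0, 0, 5, 6)

v_7(a) = 3 ≥ 1, so the series converges in ℤ_7 to 1/(1 − a) = 1/(1 − (-686)) = 1/687. Expand this rational in ℤ_7: compute digits iteratively via d_i = x_i mod 7, x_{i+1} = (x_i − d_i)/7. The first 5 digits are (1, 0, 0, 5, 6).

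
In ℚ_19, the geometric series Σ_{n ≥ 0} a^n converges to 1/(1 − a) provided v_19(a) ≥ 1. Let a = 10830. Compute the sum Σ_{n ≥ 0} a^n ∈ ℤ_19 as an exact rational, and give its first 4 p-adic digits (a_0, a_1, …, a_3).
Σ a^n = 1/(1 − a) = -1/10829;  first 4 digits = (1, 0, 11, 1)

v_19(a) = 2 ≥ 1, so the series converges in ℤ_19 to 1/(1 − a) = 1/(1 − 10830) = -1/10829. Expand this rational in ℤ_19: compute digits iteratively via d_i = x_i mod 19, x_{i+1} = (x_i − d_i)/19. The first 4 digits are (1, 0, 11, 1).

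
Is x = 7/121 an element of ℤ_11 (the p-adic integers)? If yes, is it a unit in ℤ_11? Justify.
x ∉ ℤ_11 (v_11(x) = -2 < 0)

ℤ_11 = {x ∈ ℚ_11 : v_11(x) ≥ 0} and ℤ_11^× = {x ∈ ℤ_11 : v_11(x) = 0}. Here v_11(7/121) = v_11(num) − v_11(den) = -2; compare against these criteria.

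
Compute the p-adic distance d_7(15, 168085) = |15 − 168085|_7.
d_7(15, 168085) = 1/16807

Step 1 — x − y = 15 − 168085 = -168070. Step 2 — v_7(-168070) = 5 (factor: -168070 = −(7^5 · 10); the sign does not affect v_p). Step 3 — |x − y|_7 = 7^{-5} = 1/16807.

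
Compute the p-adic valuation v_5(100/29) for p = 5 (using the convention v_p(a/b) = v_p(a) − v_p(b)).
v_5(100/29) = 2

Factor powers of 5 from the numerator and denominator of the reduced fraction: 100 = 5^2 · 4 and 29 = 5^0 · 29. Apply v_p(a/b) = v_p(a) − v_p(b): v_5(100/29) = 2 − 0 = 2.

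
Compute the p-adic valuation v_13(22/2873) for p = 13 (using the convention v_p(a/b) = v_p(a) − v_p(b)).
v_13(22/2873) = -2

Factor powers of 13 from the numerator and denominator of the reduced fraction: 22 = 13^0 · 22 and 2873 = 13^2 · 17. Apply v_p(a/b) = v_p(a) − v_p(b): v_13(22/2873) = 0 − 2 = -2.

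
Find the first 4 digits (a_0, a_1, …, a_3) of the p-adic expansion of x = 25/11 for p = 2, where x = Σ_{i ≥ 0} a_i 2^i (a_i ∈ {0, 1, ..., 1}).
(a_0, …, a_3) = (1, 1, 0, 1)

v_2(25/11) = 0 (numerator and denominator both coprime to 2), so x ∈ ℤ_2^×. Compute digits iteratively via a_i = x_i mod 2, x_{i+1} = (x_i − a_i)/2, with x_0 = x:
  x_0 = 25/11;  a_0 = 1;  x_1 = (x_0 − 1)/2 = 7/11
  x_1 = 7/11;  a_1 = 1;  x_2 = (x_1 − 1)/2 = -2/11
  x_2 = -2/11;  a_2 = 0;  x_3 = (x_2 − 0)/2 = -1/11
  x_3 = -1/11;  a_3 = 1;  x_4 = (x_3 − 1)/2 = -6/11
Digits: (1, 1, 0, 1).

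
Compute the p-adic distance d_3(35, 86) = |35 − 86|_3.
d_3(35, 86) = 1/3

Step 1 — x − y = 35 − 86 = -51. Step 2 — v_3(-51) = 1 (factor: -51 = −(3^1 · 17); the sign does not affect v_p). Step 3 — |x − y|_3 = 3^{-1} = 1/3.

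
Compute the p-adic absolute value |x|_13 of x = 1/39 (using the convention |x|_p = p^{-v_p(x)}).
|1/39|_13 = 13

Step 1 — compute v_13(x) by factoring powers of 13 out of the numerator and denominator: v_13(1/39) = -1. Step 2 — apply |x|_p = p^{-v_p(x)} = 13^{1} = 13.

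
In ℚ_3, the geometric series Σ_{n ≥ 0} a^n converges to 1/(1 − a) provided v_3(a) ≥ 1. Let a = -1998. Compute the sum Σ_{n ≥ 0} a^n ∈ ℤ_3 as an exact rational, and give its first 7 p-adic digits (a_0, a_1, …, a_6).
Σ a^n = 1/(1 − a) = 1/1999;  first 7 digits = (1, 0, 0, 1, 2, 0, 1)

v_3(a) = 3 ≥ 1, so the series converges in ℤ_3 to 1/(1 − a) = 1/(1 − (-1998)) = 1/1999. Expand this rational in ℤ_3: compute digits iteratively via d_i = x_i mod 3, x_{i+1} = (x_i − d_i)/3. The first 7 digits are (1, 0, 0, 1, 2, 0, 1).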